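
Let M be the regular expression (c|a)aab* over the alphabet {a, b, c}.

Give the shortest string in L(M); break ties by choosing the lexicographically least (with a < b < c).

aaa

By inspection of the expression, no string of length less than 3 matches, and aaa is the lexicographically first match of length 3.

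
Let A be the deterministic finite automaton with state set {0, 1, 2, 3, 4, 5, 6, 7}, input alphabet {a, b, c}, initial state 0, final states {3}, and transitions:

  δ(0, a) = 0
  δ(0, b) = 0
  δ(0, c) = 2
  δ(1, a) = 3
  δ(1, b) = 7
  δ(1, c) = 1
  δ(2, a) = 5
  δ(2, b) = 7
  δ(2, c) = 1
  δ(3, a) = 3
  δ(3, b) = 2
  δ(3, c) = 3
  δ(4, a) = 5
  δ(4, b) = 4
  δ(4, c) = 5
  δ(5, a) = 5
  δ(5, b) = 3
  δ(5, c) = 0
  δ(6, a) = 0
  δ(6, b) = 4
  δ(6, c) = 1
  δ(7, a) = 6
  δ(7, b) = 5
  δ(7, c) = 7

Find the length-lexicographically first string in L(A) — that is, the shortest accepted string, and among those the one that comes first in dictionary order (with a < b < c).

cab

A breadth-first search from 0 reaches an accepting state first via the path 0 → 2 → 5 → 3 on input cab.
No string of length < 3 is accepted (BFS exhausts all shorter strings without reaching an accepting state), and cab is the lexicographically least accepting string of length 3.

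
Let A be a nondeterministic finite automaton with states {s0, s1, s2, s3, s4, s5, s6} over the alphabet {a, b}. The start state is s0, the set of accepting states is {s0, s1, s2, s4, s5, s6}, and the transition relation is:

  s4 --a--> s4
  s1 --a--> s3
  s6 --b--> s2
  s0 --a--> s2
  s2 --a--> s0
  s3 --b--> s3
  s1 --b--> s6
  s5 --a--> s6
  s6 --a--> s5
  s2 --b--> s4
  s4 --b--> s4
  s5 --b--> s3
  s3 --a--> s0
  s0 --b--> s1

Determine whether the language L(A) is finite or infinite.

infinite

State s0 is reachable from the start and can reach an accepting state, and it lies on the cycle s0 → s1 → s3 → s0.
Traversing that cycle any number of times yields accepted strings of unbounded length, so the language is infinite.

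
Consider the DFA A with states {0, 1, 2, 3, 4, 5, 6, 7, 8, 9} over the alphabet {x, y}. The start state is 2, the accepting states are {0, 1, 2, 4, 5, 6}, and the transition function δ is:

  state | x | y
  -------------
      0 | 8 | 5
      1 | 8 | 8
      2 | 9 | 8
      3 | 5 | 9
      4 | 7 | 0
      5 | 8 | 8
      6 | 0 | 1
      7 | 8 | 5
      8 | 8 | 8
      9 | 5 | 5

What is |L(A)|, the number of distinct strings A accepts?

3

The useful subgraph on states {2, 5, 9} is acyclic, so L(A) is finite; the longest accepting path visits 3 useful states, giving maximum string length 2.
Counting accepting paths from 2 by length: 1 of length 0, 2 of length 2. Total 3.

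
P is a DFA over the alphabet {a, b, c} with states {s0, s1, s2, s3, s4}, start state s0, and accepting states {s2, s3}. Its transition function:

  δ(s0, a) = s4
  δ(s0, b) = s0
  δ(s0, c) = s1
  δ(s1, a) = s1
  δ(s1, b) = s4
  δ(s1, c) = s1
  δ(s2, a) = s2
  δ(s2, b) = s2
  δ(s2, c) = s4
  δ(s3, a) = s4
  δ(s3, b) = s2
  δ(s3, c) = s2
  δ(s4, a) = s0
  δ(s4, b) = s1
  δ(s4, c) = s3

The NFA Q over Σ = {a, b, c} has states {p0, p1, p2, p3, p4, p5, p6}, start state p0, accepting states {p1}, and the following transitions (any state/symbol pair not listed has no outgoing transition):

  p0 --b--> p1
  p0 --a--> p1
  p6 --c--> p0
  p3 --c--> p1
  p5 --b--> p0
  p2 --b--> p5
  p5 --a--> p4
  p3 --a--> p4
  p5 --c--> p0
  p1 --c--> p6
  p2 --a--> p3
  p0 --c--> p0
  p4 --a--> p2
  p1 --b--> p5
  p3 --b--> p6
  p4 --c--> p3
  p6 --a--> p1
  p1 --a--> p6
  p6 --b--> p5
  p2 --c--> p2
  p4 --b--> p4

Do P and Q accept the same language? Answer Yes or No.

No

The string ac is accepted by P but rejected by Q.
So L(P) ≠ L(Q).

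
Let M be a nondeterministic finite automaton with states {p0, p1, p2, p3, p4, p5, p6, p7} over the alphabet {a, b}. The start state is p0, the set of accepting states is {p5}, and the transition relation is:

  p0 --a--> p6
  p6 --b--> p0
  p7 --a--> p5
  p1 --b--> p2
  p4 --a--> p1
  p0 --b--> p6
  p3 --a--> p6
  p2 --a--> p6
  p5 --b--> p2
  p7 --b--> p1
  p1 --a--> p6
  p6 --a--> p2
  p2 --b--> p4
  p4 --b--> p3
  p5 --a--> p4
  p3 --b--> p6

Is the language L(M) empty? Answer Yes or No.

The states reachable from the start state are {p0, p1, p2, p3, p4, p6}.
None of the accepting states {p5} is reachable, so no string is accepted and L(M) = ∅.

Yes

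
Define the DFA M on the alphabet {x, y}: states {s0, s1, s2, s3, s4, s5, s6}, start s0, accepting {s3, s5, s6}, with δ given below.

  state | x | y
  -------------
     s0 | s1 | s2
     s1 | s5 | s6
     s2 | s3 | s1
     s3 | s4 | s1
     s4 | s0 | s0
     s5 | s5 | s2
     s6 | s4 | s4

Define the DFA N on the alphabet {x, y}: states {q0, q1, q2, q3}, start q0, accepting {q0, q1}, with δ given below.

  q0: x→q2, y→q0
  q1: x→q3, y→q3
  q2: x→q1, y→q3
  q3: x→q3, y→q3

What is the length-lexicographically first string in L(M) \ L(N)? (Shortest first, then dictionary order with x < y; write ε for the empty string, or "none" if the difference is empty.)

xy

The string xy is accepted by M but not by N.
No shorter string lies in the difference, and xy is the lexicographically first length-2 string in L(M) \ L(N).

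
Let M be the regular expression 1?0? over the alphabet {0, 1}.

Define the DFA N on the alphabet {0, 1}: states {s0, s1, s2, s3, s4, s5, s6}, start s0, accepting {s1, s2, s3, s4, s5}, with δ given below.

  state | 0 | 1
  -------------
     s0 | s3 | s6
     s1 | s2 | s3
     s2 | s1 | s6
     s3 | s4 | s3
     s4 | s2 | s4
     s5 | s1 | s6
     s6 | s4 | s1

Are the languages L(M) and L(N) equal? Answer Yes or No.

The empty string ε is accepted by M but rejected by N.
So L(M) ≠ L(N).

No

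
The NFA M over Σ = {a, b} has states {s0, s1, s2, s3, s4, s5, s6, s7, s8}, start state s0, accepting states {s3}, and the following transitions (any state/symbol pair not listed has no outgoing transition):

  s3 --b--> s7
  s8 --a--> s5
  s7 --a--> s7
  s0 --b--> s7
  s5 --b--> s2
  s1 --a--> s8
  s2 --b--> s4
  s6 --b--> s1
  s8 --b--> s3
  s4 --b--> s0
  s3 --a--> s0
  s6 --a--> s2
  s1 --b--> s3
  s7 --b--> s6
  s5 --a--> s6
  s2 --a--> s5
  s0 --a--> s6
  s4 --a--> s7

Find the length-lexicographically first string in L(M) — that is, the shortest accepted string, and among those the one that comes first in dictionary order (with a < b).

abb

A breadth-first search from s0 reaches an accepting state first via the path s0 → s6 → s1 → s3 on input abb.
No string of length < 3 is accepted (BFS exhausts all shorter strings without reaching an accepting state), and abb is the lexicographically least accepting string of length 3.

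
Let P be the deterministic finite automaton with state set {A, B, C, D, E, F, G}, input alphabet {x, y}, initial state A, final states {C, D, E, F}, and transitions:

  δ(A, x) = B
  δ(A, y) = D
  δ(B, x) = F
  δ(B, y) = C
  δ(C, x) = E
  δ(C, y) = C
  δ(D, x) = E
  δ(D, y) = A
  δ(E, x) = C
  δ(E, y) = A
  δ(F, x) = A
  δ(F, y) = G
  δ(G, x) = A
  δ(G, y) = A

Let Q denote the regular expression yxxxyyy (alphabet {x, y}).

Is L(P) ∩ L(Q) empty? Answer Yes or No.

Yes

Converting the expression Q to a DFA (subset construction, then merging equivalent states) gives the minimal DFA with states {q0, q1, q2, q3, q4, q5, q6, q7, q8}, start state q0, accepting states {q8} and transitions q0: x→q1, y→q2; q1: x→q1, y→q1; q2: x→q3, y→q1; q3: x→q4, y→q1; q4: x→q5, y→q1; q5: x→q1, y→q6; q6: x→q1, y→q7; q7: x→q1, y→q8; q8: x→q1, y→q1.
Exploring the product automaton P × Q from the start pair (A, q0), following both machines on each input symbol, reaches 15 state pairs: (A, q0), (B, q1), (D, q2), (F, q1), (C, q1), (E, q3), (A, q1), (G, q1), (E, q1), (C, q4), (D, q1), (E, q5), (A, q6), (D, q7), (A, q8).
P accepts in {C, D, E, F} and Q accepts in {q8}; no reachable pair has both components accepting, so no string drives both machines to acceptance simultaneously and L(P) ∩ L(Q) = ∅.
So no string is accepted by both, and the intersection is empty.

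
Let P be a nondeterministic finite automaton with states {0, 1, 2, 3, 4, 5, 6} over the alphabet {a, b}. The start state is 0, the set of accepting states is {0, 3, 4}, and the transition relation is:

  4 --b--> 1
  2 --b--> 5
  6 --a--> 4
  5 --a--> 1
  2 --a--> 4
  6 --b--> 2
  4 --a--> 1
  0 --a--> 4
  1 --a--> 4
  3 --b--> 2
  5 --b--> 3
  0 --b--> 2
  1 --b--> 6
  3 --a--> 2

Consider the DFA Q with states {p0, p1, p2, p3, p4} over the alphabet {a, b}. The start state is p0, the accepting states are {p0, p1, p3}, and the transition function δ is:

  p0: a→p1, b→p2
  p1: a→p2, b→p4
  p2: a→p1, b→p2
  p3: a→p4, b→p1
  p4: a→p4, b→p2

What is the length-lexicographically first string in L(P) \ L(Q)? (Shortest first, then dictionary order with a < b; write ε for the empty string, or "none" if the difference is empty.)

The string aba is accepted by P but not by Q.
No shorter string lies in the difference, and aba is the lexicographically first length-3 string in L(P) \ L(Q).

aba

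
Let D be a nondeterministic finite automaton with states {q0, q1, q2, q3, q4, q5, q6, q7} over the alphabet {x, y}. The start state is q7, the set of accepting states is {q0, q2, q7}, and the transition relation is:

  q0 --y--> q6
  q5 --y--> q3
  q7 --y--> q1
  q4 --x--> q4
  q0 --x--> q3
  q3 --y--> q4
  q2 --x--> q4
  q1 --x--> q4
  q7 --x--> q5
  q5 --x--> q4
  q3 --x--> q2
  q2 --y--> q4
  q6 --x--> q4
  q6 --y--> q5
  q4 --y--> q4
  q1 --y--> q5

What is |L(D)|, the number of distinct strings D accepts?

3

The useful subgraph on states {q1, q2, q3, q5, q7} is acyclic, so L(D) is finite; the longest accepting path visits 5 useful states, giving maximum string length 4.
Counting accepting paths from q7 by length: 1 of length 0, 1 of length 3, 1 of length 4. Total 3.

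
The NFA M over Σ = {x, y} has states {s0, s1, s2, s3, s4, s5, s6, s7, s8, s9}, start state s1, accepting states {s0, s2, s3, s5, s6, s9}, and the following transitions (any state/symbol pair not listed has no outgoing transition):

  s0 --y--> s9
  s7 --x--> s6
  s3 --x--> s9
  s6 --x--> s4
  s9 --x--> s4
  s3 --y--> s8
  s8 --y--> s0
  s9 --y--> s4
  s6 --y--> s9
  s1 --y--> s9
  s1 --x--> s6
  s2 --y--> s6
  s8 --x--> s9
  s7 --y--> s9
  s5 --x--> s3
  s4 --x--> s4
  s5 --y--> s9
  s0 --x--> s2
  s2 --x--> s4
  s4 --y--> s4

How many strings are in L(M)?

3

The useful subgraph on states {s1, s6, s9} is acyclic, so L(M) is finite; the longest accepting path visits 3 useful states, giving maximum string length 2.
Counting accepting paths from s1 by length: 2 of length 1, 1 of length 2. Total 3.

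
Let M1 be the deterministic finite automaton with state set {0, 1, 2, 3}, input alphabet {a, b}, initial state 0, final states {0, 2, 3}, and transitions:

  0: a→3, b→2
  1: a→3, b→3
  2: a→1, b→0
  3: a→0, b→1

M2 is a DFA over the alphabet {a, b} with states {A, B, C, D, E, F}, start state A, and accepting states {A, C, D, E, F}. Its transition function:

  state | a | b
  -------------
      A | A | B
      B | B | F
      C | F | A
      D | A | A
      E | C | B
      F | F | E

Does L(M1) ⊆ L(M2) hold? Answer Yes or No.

No

The string b is in L(M1) but not in L(M2).
So L(M1) ⊄ L(M2).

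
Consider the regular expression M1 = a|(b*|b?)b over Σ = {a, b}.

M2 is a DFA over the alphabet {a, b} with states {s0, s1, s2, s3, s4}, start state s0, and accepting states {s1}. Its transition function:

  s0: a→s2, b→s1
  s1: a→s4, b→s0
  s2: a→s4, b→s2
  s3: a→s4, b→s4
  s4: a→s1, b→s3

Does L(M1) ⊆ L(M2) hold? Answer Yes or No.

No

The string a is in L(M1) but not in L(M2).
So L(M1) ⊄ L(M2).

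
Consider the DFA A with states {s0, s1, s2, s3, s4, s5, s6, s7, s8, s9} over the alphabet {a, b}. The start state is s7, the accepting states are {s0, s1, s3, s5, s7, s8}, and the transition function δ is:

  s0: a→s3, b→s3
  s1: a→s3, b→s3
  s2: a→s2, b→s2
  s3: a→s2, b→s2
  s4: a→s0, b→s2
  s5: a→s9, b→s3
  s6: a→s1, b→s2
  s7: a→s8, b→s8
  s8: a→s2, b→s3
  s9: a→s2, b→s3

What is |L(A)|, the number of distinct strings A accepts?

5

The useful subgraph on states {s3, s7, s8} is acyclic, so L(A) is finite; the longest accepting path visits 3 useful states, giving maximum string length 2.
Counting accepting paths from s7 by length: 1 of length 0, 2 of length 1, 2 of length 2. Total 5.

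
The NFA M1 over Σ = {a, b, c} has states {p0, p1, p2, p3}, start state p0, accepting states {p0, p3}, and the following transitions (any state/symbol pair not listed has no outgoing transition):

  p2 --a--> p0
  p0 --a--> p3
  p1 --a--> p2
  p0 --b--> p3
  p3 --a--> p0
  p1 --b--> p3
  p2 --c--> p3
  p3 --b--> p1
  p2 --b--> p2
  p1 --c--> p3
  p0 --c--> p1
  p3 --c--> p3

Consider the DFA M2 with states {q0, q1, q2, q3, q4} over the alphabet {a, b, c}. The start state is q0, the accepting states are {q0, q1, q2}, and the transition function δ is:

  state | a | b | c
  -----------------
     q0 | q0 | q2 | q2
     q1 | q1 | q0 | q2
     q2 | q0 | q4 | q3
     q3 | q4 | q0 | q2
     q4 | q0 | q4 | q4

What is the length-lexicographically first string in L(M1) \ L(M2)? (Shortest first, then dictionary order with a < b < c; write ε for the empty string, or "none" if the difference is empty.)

The string bc is accepted by M1 but not by M2.
No shorter string lies in the difference, and bc is the lexicographically first length-2 string in L(M1) \ L(M2).

bc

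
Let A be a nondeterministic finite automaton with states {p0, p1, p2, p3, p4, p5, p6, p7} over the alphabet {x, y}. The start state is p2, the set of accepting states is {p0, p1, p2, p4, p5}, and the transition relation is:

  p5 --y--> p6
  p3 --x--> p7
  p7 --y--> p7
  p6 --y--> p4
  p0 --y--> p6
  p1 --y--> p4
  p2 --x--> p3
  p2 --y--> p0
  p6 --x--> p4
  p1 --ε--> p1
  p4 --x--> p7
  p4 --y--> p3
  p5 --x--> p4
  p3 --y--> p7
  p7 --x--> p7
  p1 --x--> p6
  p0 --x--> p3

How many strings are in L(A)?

The useful subgraph on states {p0, p2, p4, p6} is acyclic, so L(A) is finite; the longest accepting path visits 4 useful states, giving maximum string length 3.
Counting accepting paths from p2 by length: 1 of length 0, 1 of length 1, 2 of length 3. Total 4.

4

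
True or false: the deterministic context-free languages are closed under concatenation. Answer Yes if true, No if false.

Take L₁ = {ε, c} (finite, hence regular and DCFL) and L₂ = {c aⁿbⁿ : n≥0} ∪ {cc aⁿb²ⁿ : n≥0} (a DCFL: the number of leading c's tells the DPDA whether to pop one stack symbol per b or per two b's). Then L₁L₂ ∩ cca⁺b* = {cc aⁿbⁿ : n≥1} ∪ {cc aⁿb²ⁿ : n≥1}. If L₁L₂ were a DCFL, so would be this intersection with a regular set, and a DPDA for it started from its configuration after reading cc would accept {aⁿbⁿ : n≥1} ∪ {aⁿb²ⁿ : n≥1}, which no deterministic PDA accepts (a DPDA for it would have a single run on aⁿb²ⁿ, accepting after the prefix aⁿbⁿ and accepting again after n more b's; an ordinary PDA that simulates it on a's and b's and, at any moment when it is accepting, may switch to reading only a fresh letter d while feeding each d to the simulation as a b, would accept aⁱbʲdᵏ (k≥1) exactly when both aⁱbʲ and aⁱbʲ⁺ᵏ are in the language, i.e. its language intersected with the regular set a*b*d⁺ would be exactly {aⁿbⁿdⁿ : n≥1} — impossible, since context-free languages are closed under intersection with regular sets and {aⁿbⁿdⁿ} is not context-free). Hence L₁L₂ is not a DCFL.

No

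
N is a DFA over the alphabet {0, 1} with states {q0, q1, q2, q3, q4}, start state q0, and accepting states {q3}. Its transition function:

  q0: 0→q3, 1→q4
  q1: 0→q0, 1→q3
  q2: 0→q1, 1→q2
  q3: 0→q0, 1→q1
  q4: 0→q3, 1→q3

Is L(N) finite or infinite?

State q0 is reachable from the start and can reach an accepting state, and it lies on the cycle q0 → q3 → q0.
Traversing that cycle any number of times yields accepted strings of unbounded length, so the language is infinite.

infinite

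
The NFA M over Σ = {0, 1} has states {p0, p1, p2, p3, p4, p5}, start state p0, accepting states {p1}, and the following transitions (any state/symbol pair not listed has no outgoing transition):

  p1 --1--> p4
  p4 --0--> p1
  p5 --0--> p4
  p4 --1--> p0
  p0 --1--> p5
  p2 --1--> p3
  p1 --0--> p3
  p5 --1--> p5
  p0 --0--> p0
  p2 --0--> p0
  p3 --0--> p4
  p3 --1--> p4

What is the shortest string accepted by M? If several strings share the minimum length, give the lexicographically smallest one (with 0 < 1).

100

A breadth-first search from p0 reaches an accepting state first via the path p0 → p5 → p4 → p1 on input 100.
No string of length < 3 is accepted (BFS exhausts all shorter strings without reaching an accepting state), and 100 is the lexicographically least accepting string of length 3.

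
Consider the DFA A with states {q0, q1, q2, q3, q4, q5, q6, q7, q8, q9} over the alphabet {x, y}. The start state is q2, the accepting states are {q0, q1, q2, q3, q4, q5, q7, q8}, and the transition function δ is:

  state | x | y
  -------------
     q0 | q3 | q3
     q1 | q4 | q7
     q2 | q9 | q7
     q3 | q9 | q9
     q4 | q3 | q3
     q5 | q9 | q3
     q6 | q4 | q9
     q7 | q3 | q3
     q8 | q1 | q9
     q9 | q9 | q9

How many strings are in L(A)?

4

The useful subgraph on states {q2, q3, q7} is acyclic, so L(A) is finite; the longest accepting path visits 3 useful states, giving maximum string length 2.
Counting accepting paths from q2 by length: 1 of length 0, 1 of length 1, 2 of length 2. Total 4.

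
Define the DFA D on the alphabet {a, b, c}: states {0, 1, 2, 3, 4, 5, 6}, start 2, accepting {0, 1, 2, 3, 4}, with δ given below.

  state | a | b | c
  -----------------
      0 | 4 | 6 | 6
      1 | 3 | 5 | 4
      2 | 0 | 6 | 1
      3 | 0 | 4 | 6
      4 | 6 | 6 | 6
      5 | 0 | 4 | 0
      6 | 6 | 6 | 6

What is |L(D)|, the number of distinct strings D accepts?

The useful subgraph on states {0, 1, 2, 3, 4, 5} is acyclic, so L(D) is finite; the longest accepting path visits 5 useful states, giving maximum string length 4.
Counting accepting paths from 2 by length: 1 of length 0, 2 of length 1, 3 of length 2, 5 of length 3, 3 of length 4. Total 14.

14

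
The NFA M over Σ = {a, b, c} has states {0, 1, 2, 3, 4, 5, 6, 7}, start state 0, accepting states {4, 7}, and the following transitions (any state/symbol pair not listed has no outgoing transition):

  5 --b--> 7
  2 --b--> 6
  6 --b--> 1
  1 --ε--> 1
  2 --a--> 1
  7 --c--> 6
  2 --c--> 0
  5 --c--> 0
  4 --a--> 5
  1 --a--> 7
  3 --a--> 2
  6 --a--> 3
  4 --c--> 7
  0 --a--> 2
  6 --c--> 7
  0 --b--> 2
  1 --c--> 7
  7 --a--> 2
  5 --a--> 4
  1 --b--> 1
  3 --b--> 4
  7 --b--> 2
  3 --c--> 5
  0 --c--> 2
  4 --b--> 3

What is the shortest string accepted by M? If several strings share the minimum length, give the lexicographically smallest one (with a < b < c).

A breadth-first search from 0 reaches an accepting state first via the path 0 → 2 → 1 → 7 on input aaa.
No string of length < 3 is accepted (BFS exhausts all shorter strings without reaching an accepting state), and aaa is the lexicographically least accepting string of length 3.

aaa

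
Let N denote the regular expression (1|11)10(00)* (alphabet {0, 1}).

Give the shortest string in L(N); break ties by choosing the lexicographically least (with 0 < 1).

110

By inspection of the expression, no string of length less than 3 matches, and 110 is the lexicographically first match of length 3.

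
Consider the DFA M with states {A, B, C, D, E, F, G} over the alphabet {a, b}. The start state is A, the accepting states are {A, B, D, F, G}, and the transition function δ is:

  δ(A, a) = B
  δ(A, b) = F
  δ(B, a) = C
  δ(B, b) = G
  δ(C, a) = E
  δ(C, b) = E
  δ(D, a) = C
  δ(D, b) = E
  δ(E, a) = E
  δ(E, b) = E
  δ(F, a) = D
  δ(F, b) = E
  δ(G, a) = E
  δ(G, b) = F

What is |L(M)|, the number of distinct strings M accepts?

The useful subgraph on states {A, B, D, F, G} is acyclic, so L(M) is finite; the longest accepting path visits 5 useful states, giving maximum string length 4.
Counting accepting paths from A by length: 1 of length 0, 2 of length 1, 2 of length 2, 1 of length 3, 1 of length 4. Total 7.

7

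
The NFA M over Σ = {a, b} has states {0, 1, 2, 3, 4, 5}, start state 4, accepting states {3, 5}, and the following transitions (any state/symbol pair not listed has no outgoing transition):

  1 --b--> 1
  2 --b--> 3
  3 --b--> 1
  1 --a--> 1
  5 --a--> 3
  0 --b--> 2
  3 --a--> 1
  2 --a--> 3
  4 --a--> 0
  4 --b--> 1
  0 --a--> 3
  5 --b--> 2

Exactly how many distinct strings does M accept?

3

The useful subgraph on states {0, 2, 3, 4} is acyclic, so L(M) is finite; the longest accepting path visits 4 useful states, giving maximum string length 3.
Counting accepting paths from 4 by length: 1 of length 2, 2 of length 3. Total 3.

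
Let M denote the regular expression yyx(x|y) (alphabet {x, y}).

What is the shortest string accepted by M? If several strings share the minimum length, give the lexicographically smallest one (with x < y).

yyxx

By inspection of the expression, no string of length less than 4 matches, and yyxx is the lexicographically first match of length 4.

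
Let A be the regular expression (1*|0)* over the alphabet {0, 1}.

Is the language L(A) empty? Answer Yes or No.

The empty string ε matches the expression, so it belongs to L(A).
Since L(A) contains at least one string, it is not empty.

No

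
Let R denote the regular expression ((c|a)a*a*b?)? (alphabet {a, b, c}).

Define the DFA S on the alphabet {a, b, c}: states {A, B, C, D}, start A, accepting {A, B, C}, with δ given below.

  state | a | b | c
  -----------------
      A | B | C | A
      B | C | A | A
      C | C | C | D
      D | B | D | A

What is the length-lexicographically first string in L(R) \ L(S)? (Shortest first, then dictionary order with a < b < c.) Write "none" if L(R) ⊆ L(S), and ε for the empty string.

none

Converting the expression R to a DFA (subset construction, then merging equivalent states) gives the minimal DFA with states {r0, r1, r2, r3}, start state r0, accepting states {r0, r1, r3} and transitions r0: a→r1, b→r2, c→r1; r1: a→r1, b→r3, c→r2; r2: a→r2, b→r2, c→r2; r3: a→r2, b→r2, c→r2.
Exploring the product automaton R × S from the start pair (r0, A), following both machines on each input symbol, reaches 10 state pairs: (r0, A), (r1, B), (r2, C), (r1, A), (r1, C), (r3, A), (r2, A), (r2, D), (r3, C), (r2, B).
R accepts in {r0, r1, r3} and S accepts in {A, B, C}. The reachable pairs whose R-component is accepting are (r0, A), (r1, B), (r1, A), (r1, C), (r3, A), (r3, C); in each of them the S-component is accepting too, so the product for L(R) \ L(S) (R-component accepting, S-component rejecting) has no reachable accepting pair and the difference is empty.
So every string accepted by R is also accepted by S: L(R) \ L(S) = ∅ and there is no such string.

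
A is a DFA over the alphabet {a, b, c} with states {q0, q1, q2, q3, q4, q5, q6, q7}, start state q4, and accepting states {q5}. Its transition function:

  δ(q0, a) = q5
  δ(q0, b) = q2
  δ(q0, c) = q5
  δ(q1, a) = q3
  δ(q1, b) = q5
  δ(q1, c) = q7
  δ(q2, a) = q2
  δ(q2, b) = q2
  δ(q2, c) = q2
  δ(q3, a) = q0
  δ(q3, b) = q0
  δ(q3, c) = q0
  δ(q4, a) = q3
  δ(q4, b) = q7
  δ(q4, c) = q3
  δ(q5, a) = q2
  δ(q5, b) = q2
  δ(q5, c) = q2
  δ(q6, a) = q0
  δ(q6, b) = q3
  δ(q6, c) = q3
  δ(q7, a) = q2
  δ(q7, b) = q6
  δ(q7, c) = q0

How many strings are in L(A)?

The useful subgraph on states {q0, q3, q4, q5, q6, q7} is acyclic, so L(A) is finite; the longest accepting path visits 6 useful states, giving maximum string length 5.
Counting accepting paths from q4 by length: 14 of length 3, 2 of length 4, 12 of length 5. Total 28.

28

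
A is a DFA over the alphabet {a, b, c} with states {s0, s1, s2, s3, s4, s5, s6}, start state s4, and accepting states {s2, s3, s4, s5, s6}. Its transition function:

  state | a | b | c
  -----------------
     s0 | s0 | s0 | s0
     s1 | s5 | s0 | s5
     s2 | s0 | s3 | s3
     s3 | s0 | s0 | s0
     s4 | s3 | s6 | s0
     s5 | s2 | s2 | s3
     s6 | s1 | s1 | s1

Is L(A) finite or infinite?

finite

The useful states (reachable from s4 and able to reach an accepting state) are {s1, s2, s3, s4, s5, s6}.
Restricted to these states the transition graph has no cycle, so every accepting path has bounded length and L is finite.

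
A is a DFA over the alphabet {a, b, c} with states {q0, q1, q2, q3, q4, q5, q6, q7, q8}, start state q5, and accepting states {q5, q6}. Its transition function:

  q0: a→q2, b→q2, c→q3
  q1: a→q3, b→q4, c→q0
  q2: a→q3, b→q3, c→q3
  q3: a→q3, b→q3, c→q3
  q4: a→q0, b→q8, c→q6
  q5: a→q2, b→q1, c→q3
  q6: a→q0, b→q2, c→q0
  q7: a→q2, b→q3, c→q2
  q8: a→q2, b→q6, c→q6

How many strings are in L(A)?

4

The useful subgraph on states {q1, q4, q5, q6, q8} is acyclic, so L(A) is finite; the longest accepting path visits 5 useful states, giving maximum string length 4.
Counting accepting paths from q5 by length: 1 of length 0, 1 of length 3, 2 of length 4. Total 4.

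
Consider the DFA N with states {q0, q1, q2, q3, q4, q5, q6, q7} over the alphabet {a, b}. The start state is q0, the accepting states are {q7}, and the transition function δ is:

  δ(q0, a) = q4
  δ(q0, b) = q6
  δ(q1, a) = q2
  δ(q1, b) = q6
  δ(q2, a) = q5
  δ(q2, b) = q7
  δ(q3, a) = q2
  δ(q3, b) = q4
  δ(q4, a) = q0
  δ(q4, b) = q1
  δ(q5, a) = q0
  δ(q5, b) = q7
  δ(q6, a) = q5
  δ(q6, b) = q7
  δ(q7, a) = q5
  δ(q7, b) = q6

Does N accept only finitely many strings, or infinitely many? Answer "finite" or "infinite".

State q0 is reachable from the start and can reach an accepting state, and it lies on the cycle q0 → q4 → q0.
Traversing that cycle any number of times yields accepted strings of unbounded length, so the language is infinite.

infinite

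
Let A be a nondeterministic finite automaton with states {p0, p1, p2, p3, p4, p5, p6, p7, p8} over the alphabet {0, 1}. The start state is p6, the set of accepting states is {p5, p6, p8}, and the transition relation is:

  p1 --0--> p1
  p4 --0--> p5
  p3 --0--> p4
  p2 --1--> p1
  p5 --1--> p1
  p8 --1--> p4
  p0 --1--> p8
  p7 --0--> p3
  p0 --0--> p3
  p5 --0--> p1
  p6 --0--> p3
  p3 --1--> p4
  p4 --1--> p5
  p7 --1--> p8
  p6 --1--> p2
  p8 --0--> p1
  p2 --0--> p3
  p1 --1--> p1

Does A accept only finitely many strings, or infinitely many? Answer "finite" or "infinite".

The useful states (reachable from p6 and able to reach an accepting state) are {p2, p3, p4, p5, p6}.
Restricted to these states the transition graph has no cycle, so every accepting path has bounded length and L is finite.

finite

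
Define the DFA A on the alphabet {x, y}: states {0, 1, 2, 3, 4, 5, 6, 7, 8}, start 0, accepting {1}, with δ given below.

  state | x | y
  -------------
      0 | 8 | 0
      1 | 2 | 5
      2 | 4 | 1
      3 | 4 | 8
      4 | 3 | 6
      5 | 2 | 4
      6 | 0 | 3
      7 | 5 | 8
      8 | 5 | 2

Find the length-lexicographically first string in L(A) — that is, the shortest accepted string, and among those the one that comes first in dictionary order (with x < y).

xyy

A breadth-first search from 0 reaches an accepting state first via the path 0 → 8 → 2 → 1 on input xyy.
No string of length < 3 is accepted (BFS exhausts all shorter strings without reaching an accepting state), and xyy is the lexicographically least accepting string of length 3.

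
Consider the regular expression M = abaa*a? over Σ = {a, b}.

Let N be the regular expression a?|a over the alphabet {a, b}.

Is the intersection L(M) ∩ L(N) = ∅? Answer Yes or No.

Yes

Converting the expression M to a DFA (subset construction, then merging equivalent states) gives the minimal DFA with states {m0, m1, m2, m3, m4}, start state m0, accepting states {m4} and transitions m0: a→m1, b→m2; m1: a→m2, b→m3; m2: a→m2, b→m2; m3: a→m4, b→m2; m4: a→m4, b→m2.
Converting the expression N to a DFA (subset construction, then merging equivalent states) gives the minimal DFA with states {n0, n1, n2}, start state n0, accepting states {n0, n1} and transitions n0: a→n1, b→n2; n1: a→n2, b→n2; n2: a→n2, b→n2.
Exploring the product automaton M × N from the start pair (m0, n0), following both machines on each input symbol, reaches 5 state pairs: (m0, n0), (m1, n1), (m2, n2), (m3, n2), (m4, n2).
M accepts in {m4} and N accepts in {n0, n1}; no reachable pair has both components accepting, so no string drives both machines to acceptance simultaneously and L(M) ∩ L(N) = ∅.
So no string is accepted by both, and the intersection is empty.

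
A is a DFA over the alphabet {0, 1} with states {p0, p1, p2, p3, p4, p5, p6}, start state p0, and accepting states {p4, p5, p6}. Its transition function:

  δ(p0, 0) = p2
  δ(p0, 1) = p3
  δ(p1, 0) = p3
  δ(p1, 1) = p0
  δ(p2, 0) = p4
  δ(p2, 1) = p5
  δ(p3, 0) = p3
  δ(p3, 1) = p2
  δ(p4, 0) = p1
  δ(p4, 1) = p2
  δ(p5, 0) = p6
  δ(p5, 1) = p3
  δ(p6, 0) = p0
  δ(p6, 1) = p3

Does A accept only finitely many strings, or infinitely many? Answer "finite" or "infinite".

infinite

State p0 is reachable from the start and can reach an accepting state, and it lies on the cycle p0 → p2 → p4 → p1 → p0.
Traversing that cycle any number of times yields accepted strings of unbounded length, so the language is infinite.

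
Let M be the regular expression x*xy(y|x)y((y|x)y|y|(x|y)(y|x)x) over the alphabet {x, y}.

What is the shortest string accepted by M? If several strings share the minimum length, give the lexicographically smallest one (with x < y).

xyxyy

By inspection of the expression, no string of length less than 5 matches, and xyxyy is the lexicographically first match of length 5.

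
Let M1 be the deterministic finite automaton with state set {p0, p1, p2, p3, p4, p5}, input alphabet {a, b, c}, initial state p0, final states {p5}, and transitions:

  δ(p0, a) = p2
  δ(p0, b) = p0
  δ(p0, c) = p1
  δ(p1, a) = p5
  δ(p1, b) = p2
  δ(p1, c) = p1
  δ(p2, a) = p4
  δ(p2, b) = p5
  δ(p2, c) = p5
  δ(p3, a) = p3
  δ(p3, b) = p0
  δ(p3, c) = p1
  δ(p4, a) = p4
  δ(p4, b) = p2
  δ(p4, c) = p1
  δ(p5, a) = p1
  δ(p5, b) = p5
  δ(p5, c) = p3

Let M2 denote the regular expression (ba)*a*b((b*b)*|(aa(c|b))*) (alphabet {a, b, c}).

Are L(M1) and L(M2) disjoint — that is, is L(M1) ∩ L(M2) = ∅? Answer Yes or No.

The string ab is accepted by both M1 and M2.
Hence L(M1) ∩ L(M2) ≠ ∅.

No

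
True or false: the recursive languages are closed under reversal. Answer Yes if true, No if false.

Reverse the input on the tape and then run the decider for L; this halts and accepts exactly Lᴿ.
So the recursive languages are closed under reversal.

Yes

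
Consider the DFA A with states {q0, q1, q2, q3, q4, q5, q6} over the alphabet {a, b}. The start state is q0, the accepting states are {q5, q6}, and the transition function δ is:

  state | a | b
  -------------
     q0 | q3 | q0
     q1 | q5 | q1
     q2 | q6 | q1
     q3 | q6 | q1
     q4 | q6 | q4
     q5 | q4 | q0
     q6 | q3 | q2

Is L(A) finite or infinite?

infinite

State q0 is reachable from the start and can reach an accepting state, and it lies on the cycle q0 → q0.
Traversing that cycle any number of times yields accepted strings of unbounded length, so the language is infinite.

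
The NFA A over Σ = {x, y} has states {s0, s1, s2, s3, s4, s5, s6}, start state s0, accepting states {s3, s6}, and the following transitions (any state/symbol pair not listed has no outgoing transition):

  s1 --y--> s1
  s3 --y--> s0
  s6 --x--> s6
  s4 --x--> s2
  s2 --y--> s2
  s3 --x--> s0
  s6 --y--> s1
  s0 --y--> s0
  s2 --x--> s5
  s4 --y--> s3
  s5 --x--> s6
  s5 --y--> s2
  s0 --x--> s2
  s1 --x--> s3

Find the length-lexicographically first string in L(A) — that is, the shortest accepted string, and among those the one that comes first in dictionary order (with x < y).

A breadth-first search from s0 reaches an accepting state first via the path s0 → s2 → s5 → s6 on input xxx.
No string of length < 3 is accepted (BFS exhausts all shorter strings without reaching an accepting state), and xxx is the lexicographically least accepting string of length 3.

xxx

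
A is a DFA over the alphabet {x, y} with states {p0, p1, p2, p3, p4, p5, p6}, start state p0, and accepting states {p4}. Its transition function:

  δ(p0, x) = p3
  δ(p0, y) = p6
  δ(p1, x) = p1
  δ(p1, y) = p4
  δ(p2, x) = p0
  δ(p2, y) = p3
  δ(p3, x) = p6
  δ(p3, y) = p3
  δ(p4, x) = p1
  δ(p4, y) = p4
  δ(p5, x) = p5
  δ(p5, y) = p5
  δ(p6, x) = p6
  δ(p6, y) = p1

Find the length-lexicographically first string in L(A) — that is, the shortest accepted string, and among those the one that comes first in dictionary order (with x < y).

yyy

A breadth-first search from p0 reaches an accepting state first via the path p0 → p6 → p1 → p4 on input yyy.
No string of length < 3 is accepted (BFS exhausts all shorter strings without reaching an accepting state), and yyy is the lexicographically least accepting string of length 3.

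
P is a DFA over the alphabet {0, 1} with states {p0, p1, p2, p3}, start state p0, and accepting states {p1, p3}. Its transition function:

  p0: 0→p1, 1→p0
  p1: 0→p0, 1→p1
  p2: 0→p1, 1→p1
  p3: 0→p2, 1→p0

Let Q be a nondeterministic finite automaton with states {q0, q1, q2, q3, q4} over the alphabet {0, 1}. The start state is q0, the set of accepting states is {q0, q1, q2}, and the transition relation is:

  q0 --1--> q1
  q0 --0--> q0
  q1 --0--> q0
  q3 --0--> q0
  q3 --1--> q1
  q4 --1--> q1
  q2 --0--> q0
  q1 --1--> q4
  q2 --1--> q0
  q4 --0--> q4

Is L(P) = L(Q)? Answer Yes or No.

The string 011 is accepted by P but rejected by Q.
So L(P) ≠ L(Q).

No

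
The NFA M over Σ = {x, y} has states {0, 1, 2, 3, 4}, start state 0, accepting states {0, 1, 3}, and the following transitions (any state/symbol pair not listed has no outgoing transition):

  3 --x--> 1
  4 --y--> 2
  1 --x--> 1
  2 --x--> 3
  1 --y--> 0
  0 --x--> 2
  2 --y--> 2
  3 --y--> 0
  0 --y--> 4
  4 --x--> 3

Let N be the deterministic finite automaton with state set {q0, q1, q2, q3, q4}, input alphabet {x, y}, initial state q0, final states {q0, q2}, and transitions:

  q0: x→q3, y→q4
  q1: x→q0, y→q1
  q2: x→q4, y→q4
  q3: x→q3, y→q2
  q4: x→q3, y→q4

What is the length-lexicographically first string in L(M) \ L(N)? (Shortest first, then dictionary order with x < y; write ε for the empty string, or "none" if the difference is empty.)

xx

The string xx is accepted by M but not by N.
No shorter string lies in the difference, and xx is the lexicographically first length-2 string in L(M) \ L(N).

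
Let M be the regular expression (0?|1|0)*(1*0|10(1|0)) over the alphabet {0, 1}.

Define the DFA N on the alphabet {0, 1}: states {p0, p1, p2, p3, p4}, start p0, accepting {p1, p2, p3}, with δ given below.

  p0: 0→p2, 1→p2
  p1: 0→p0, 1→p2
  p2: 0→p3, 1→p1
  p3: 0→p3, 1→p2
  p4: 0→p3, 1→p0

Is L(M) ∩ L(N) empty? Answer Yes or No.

The string 0 is accepted by both M and N.
Hence L(M) ∩ L(N) ≠ ∅.

No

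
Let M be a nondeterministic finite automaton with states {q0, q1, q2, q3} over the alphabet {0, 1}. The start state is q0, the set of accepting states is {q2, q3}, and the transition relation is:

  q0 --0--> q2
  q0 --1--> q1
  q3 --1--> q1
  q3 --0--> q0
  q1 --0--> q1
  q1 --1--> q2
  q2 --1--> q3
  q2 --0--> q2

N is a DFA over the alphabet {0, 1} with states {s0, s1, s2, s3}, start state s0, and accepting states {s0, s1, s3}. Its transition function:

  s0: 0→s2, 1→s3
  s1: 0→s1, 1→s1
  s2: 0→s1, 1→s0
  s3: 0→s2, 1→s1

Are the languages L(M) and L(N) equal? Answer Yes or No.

The string 0 is accepted by M but rejected by N.
So L(M) ≠ L(N).

No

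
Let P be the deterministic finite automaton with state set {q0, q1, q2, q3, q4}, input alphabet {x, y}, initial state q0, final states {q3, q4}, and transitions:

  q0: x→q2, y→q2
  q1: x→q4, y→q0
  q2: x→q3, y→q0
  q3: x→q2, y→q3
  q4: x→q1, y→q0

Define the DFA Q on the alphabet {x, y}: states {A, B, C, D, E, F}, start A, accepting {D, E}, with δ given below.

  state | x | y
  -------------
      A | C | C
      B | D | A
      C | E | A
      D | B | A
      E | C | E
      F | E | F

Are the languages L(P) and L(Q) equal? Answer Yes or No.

Exploring the product automaton P × Q from the start pair (q0, A), following both machines on each input symbol, reaches 3 state pairs: (q0, A), (q2, C), (q3, E).
P accepts in {q3, q4} and Q accepts in {D, E}. In every reachable pair the two components are either both accepting — (q3, E) — or both non-accepting, so no string is accepted by exactly one of the machines: L(P) \ L(Q) and L(Q) \ L(P) are both empty.
Hence every string is accepted by P iff it is accepted by Q, and the two languages coincide.

Yes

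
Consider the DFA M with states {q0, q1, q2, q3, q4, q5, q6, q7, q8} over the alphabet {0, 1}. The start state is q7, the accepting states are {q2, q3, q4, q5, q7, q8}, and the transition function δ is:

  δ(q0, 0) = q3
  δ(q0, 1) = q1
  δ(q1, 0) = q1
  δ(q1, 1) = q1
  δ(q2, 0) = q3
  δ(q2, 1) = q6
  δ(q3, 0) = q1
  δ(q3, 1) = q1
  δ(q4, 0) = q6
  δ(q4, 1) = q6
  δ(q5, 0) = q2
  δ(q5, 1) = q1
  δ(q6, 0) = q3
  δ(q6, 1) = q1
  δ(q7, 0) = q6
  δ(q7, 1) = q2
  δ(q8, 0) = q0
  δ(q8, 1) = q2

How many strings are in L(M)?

5

The useful subgraph on states {q2, q3, q6, q7} is acyclic, so L(M) is finite; the longest accepting path visits 4 useful states, giving maximum string length 3.
Counting accepting paths from q7 by length: 1 of length 0, 1 of length 1, 2 of length 2, 1 of length 3. Total 5.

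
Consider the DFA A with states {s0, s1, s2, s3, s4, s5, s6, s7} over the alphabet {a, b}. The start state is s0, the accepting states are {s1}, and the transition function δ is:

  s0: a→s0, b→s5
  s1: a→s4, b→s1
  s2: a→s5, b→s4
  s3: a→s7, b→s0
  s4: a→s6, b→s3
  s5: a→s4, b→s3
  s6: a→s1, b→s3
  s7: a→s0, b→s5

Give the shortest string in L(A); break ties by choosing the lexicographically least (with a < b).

A breadth-first search from s0 reaches an accepting state first via the path s0 → s5 → s4 → s6 → s1 on input baaa.
No string of length < 4 is accepted (BFS exhausts all shorter strings without reaching an accepting state), and baaa is the lexicographically least accepting string of length 4.

baaa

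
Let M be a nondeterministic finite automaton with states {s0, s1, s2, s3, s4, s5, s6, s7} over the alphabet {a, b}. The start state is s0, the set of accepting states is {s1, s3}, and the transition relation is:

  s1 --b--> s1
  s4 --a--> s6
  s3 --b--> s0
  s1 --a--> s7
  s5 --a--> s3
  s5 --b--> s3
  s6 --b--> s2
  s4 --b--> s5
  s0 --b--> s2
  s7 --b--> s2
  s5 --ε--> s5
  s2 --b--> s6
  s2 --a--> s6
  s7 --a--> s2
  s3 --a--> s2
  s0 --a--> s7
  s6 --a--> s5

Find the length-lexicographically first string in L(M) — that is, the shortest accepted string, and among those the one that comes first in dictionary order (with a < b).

A breadth-first search from s0 reaches an accepting state first via the path s0 → s2 → s6 → s5 → s3 on input baaa.
No string of length < 4 is accepted (BFS exhausts all shorter strings without reaching an accepting state), and baaa is the lexicographically least accepting string of length 4.

baaa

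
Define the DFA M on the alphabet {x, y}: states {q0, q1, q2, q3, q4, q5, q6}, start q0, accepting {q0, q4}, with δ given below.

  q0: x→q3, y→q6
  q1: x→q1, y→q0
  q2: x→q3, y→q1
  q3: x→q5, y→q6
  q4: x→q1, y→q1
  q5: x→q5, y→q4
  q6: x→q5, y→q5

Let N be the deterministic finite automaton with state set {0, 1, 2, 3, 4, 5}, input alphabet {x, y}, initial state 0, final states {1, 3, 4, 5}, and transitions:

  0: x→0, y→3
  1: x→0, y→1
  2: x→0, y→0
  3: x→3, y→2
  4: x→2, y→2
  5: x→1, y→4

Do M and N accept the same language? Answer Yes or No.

No

The empty string ε is accepted by M but rejected by N.
So L(M) ≠ L(N).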